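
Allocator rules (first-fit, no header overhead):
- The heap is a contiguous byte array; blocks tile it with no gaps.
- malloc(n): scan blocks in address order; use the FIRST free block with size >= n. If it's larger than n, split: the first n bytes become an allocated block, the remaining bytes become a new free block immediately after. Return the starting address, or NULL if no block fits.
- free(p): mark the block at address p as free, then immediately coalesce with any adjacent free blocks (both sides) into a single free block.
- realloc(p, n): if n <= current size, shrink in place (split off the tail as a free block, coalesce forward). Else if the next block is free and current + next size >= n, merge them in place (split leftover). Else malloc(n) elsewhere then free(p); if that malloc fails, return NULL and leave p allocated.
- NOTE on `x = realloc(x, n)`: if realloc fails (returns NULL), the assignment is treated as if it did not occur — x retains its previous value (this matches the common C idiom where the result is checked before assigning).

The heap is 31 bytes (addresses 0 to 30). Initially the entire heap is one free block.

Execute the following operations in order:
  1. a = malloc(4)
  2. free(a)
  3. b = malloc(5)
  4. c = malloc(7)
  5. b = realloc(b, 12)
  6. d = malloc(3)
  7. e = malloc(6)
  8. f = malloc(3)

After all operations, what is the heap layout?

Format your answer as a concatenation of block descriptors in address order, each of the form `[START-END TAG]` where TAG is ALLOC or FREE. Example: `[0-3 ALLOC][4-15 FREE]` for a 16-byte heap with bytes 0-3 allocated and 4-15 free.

Answer: [0-2 ALLOC][3-4 FREE][5-11 ALLOC][12-23 ALLOC][24-29 ALLOC][30-30 FREE]

Derivation:
Op 1: a = malloc(4) -> a = 0; heap: [0-3 ALLOC][4-30 FREE]
Op 2: free(a) -> (freed a); heap: [0-30 FREE]
Op 3: b = malloc(5) -> b = 0; heap: [0-4 ALLOC][5-30 FREE]
Op 4: c = malloc(7) -> c = 5; heap: [0-4 ALLOC][5-11 ALLOC][12-30 FREE]
Op 5: b = realloc(b, 12) -> b = 12; heap: [0-4 FREE][5-11 ALLOC][12-23 ALLOC][24-30 FREE]
Op 6: d = malloc(3) -> d = 0; heap: [0-2 ALLOC][3-4 FREE][5-11 ALLOC][12-23 ALLOC][24-30 FREE]
Op 7: e = malloc(6) -> e = 24; heap: [0-2 ALLOC][3-4 FREE][5-11 ALLOC][12-23 ALLOC][24-29 ALLOC][30-30 FREE]
Op 8: f = malloc(3) -> f = NULL; heap: [0-2 ALLOC][3-4 FREE][5-11 ALLOC][12-23 ALLOC][24-29 ALLOC][30-30 FREE]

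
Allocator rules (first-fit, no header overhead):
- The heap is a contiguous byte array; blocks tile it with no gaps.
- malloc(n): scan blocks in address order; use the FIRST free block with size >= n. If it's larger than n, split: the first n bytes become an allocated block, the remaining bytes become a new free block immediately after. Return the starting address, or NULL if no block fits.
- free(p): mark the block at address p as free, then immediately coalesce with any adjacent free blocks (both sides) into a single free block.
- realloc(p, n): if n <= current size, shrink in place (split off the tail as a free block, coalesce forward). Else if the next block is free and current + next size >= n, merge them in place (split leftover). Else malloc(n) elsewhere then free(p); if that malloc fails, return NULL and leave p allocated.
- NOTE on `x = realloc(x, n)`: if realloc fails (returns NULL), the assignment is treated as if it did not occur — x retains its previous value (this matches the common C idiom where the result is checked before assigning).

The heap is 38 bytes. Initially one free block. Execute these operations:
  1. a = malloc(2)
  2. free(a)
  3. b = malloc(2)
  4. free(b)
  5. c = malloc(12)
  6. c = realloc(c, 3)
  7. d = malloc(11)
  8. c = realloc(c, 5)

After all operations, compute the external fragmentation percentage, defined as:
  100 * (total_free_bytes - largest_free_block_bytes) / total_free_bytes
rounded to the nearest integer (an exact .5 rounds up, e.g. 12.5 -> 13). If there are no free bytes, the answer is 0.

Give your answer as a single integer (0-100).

Op 1: a = malloc(2) -> a = 0; heap: [0-1 ALLOC][2-37 FREE]
Op 2: free(a) -> (freed a); heap: [0-37 FREE]
Op 3: b = malloc(2) -> b = 0; heap: [0-1 ALLOC][2-37 FREE]
Op 4: free(b) -> (freed b); heap: [0-37 FREE]
Op 5: c = malloc(12) -> c = 0; heap: [0-11 ALLOC][12-37 FREE]
Op 6: c = realloc(c, 3) -> c = 0; heap: [0-2 ALLOC][3-37 FREE]
Op 7: d = malloc(11) -> d = 3; heap: [0-2 ALLOC][3-13 ALLOC][14-37 FREE]
Op 8: c = realloc(c, 5) -> c = 14; heap: [0-2 FREE][3-13 ALLOC][14-18 ALLOC][19-37 FREE]
Free blocks: [3 19] total_free=22 largest=19 -> 100*(22-19)/22 = 300/22 ≈ 13.636 -> rounds to 14

Answer: 14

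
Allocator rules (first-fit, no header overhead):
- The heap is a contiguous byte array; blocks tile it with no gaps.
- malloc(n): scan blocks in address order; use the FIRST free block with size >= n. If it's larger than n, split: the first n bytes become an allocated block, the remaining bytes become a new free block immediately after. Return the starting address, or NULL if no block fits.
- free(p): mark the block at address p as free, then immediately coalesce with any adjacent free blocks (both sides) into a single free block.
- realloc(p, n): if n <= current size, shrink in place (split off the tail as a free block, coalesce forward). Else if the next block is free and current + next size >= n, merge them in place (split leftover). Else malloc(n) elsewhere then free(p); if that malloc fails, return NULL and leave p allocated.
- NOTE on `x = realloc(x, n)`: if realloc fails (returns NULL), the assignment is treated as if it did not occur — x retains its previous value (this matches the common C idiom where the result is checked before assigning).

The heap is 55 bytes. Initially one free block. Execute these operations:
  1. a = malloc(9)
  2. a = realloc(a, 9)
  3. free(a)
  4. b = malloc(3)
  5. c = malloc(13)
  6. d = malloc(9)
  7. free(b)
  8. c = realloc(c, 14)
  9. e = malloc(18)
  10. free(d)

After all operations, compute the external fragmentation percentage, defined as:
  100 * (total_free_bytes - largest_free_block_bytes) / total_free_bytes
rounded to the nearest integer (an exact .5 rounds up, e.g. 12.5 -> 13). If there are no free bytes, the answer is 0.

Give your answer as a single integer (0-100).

Op 1: a = malloc(9) -> a = 0; heap: [0-8 ALLOC][9-54 FREE]
Op 2: a = realloc(a, 9) -> a = 0; heap: [0-8 ALLOC][9-54 FREE]
Op 3: free(a) -> (freed a); heap: [0-54 FREE]
Op 4: b = malloc(3) -> b = 0; heap: [0-2 ALLOC][3-54 FREE]
Op 5: c = malloc(13) -> c = 3; heap: [0-2 ALLOC][3-15 ALLOC][16-54 FREE]
Op 6: d = malloc(9) -> d = 16; heap: [0-2 ALLOC][3-15 ALLOC][16-24 ALLOC][25-54 FREE]
Op 7: free(b) -> (freed b); heap: [0-2 FREE][3-15 ALLOC][16-24 ALLOC][25-54 FREE]
Op 8: c = realloc(c, 14) -> c = 25; heap: [0-15 FREE][16-24 ALLOC][25-38 ALLOC][39-54 FREE]
Op 9: e = malloc(18) -> e = NULL; heap: [0-15 FREE][16-24 ALLOC][25-38 ALLOC][39-54 FREE]
Op 10: free(d) -> (freed d); heap: [0-24 FREE][25-38 ALLOC][39-54 FREE]
Free blocks: [25 16] total_free=41 largest=25 -> 100*(41-25)/41 = 1600/41 ≈ 39.024 -> rounds to 39

Answer: 39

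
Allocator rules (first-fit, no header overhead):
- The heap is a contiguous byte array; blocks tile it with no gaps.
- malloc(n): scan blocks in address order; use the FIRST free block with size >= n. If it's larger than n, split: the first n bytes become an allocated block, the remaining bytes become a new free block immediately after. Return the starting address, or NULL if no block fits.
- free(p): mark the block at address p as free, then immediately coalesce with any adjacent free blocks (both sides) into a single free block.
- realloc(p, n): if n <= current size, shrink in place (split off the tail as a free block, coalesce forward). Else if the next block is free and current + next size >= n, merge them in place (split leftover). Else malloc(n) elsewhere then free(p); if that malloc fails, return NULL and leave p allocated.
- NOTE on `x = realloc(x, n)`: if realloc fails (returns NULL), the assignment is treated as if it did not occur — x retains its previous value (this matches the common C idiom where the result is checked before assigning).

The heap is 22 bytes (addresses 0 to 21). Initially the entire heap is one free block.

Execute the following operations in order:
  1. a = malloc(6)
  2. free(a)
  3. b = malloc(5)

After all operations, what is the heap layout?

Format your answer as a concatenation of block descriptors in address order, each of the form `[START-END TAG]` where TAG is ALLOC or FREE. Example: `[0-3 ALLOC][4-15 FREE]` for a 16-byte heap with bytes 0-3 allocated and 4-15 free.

Op 1: a = malloc(6) -> a = 0; heap: [0-5 ALLOC][6-21 FREE]
Op 2: free(a) -> (freed a); heap: [0-21 FREE]
Op 3: b = malloc(5) -> b = 0; heap: [0-4 ALLOC][5-21 FREE]

Answer: [0-4 ALLOC][5-21 FREE]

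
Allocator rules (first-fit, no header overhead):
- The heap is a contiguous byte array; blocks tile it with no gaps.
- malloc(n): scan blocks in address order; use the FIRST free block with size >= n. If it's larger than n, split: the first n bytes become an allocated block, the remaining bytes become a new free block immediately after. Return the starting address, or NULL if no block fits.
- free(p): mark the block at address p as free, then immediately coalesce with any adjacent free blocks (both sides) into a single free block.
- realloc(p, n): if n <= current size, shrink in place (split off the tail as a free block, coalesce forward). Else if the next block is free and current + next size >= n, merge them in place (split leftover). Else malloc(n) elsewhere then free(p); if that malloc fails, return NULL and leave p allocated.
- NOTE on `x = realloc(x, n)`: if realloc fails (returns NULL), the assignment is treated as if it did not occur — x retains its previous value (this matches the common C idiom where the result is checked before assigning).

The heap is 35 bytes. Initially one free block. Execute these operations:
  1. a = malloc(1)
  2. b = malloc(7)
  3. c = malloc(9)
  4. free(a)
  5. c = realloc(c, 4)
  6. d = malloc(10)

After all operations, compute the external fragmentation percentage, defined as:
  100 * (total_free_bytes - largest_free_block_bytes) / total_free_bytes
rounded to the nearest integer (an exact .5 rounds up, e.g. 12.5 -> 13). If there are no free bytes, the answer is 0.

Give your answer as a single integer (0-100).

Answer: 7

Derivation:
Op 1: a = malloc(1) -> a = 0; heap: [0-0 ALLOC][1-34 FREE]
Op 2: b = malloc(7) -> b = 1; heap: [0-0 ALLOC][1-7 ALLOC][8-34 FREE]
Op 3: c = malloc(9) -> c = 8; heap: [0-0 ALLOC][1-7 ALLOC][8-16 ALLOC][17-34 FREE]
Op 4: free(a) -> (freed a); heap: [0-0 FREE][1-7 ALLOC][8-16 ALLOC][17-34 FREE]
Op 5: c = realloc(c, 4) -> c = 8; heap: [0-0 FREE][1-7 ALLOC][8-11 ALLOC][12-34 FREE]
Op 6: d = malloc(10) -> d = 12; heap: [0-0 FREE][1-7 ALLOC][8-11 ALLOC][12-21 ALLOC][22-34 FREE]
Free blocks: [1 13] total_free=14 largest=13 -> 100*(14-13)/14 = 100/14 ≈ 7.143 -> rounds to 7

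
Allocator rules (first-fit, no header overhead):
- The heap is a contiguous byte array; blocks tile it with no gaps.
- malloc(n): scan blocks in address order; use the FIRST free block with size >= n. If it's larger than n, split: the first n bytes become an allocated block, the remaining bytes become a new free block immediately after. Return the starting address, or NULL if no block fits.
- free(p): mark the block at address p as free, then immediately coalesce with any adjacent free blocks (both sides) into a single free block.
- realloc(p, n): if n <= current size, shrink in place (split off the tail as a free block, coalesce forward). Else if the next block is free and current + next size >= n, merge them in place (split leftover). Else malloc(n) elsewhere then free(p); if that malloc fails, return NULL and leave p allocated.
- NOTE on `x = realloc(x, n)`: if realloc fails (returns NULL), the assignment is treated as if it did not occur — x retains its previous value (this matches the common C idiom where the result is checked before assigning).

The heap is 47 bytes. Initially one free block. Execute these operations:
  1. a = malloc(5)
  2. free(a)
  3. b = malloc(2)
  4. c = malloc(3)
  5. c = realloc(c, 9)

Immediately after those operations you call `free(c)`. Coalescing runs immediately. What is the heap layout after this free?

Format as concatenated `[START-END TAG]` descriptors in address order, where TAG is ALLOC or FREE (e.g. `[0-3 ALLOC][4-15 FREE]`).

Op 1: a = malloc(5) -> a = 0; heap: [0-4 ALLOC][5-46 FREE]
Op 2: free(a) -> (freed a); heap: [0-46 FREE]
Op 3: b = malloc(2) -> b = 0; heap: [0-1 ALLOC][2-46 FREE]
Op 4: c = malloc(3) -> c = 2; heap: [0-1 ALLOC][2-4 ALLOC][5-46 FREE]
Op 5: c = realloc(c, 9) -> c = 2; heap: [0-1 ALLOC][2-10 ALLOC][11-46 FREE]
free(c): c = 2 -> block [2-10 ALLOC]; mark free, coalesce with adjacent free neighbors -> [0-1 ALLOC][2-46 FREE]

Answer: [0-1 ALLOC][2-46 FREE]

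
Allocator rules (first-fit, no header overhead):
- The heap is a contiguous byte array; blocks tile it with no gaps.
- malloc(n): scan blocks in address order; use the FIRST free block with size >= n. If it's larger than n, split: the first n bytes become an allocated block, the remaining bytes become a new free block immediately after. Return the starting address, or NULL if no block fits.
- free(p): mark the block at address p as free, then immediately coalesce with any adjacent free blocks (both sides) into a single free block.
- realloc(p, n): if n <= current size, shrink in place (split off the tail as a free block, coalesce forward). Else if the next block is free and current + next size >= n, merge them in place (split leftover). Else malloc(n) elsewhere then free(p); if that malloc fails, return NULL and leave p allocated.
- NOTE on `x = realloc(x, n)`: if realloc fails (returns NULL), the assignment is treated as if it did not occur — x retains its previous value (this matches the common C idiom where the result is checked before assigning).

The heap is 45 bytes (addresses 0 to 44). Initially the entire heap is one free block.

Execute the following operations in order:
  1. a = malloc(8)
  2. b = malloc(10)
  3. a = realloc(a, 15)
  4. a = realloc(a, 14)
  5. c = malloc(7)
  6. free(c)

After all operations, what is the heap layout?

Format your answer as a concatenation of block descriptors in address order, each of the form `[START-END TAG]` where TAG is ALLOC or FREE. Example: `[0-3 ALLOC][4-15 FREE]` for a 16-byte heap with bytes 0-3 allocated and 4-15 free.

Op 1: a = malloc(8) -> a = 0; heap: [0-7 ALLOC][8-44 FREE]
Op 2: b = malloc(10) -> b = 8; heap: [0-7 ALLOC][8-17 ALLOC][18-44 FREE]
Op 3: a = realloc(a, 15) -> a = 18; heap: [0-7 FREE][8-17 ALLOC][18-32 ALLOC][33-44 FREE]
Op 4: a = realloc(a, 14) -> a = 18; heap: [0-7 FREE][8-17 ALLOC][18-31 ALLOC][32-44 FREE]
Op 5: c = malloc(7) -> c = 0; heap: [0-6 ALLOC][7-7 FREE][8-17 ALLOC][18-31 ALLOC][32-44 FREE]
Op 6: free(c) -> (freed c); heap: [0-7 FREE][8-17 ALLOC][18-31 ALLOC][32-44 FREE]

Answer: [0-7 FREE][8-17 ALLOC][18-31 ALLOC][32-44 FREE]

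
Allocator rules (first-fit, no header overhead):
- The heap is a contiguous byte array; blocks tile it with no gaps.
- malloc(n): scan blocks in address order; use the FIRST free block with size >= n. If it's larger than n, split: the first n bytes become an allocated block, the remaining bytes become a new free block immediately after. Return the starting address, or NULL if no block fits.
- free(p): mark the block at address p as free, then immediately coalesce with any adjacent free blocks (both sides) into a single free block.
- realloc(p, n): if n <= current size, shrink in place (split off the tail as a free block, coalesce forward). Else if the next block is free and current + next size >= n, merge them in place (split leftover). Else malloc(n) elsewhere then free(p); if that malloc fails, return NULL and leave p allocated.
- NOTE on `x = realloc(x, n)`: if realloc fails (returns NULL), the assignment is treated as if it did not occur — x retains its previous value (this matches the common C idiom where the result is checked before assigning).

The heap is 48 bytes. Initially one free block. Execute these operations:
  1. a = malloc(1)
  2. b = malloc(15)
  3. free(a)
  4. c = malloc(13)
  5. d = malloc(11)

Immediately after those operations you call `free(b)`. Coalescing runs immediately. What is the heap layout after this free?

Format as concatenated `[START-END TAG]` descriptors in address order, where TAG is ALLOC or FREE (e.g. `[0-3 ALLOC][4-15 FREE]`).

Answer: [0-15 FREE][16-28 ALLOC][29-39 ALLOC][40-47 FREE]

Derivation:
Op 1: a = malloc(1) -> a = 0; heap: [0-0 ALLOC][1-47 FREE]
Op 2: b = malloc(15) -> b = 1; heap: [0-0 ALLOC][1-15 ALLOC][16-47 FREE]
Op 3: free(a) -> (freed a); heap: [0-0 FREE][1-15 ALLOC][16-47 FREE]
Op 4: c = malloc(13) -> c = 16; heap: [0-0 FREE][1-15 ALLOC][16-28 ALLOC][29-47 FREE]
Op 5: d = malloc(11) -> d = 29; heap: [0-0 FREE][1-15 ALLOC][16-28 ALLOC][29-39 ALLOC][40-47 FREE]
free(b): b = 1 -> block [1-15 ALLOC]; mark free, coalesce with adjacent free neighbors -> [0-15 FREE][16-28 ALLOC][29-39 ALLOC][40-47 FREE]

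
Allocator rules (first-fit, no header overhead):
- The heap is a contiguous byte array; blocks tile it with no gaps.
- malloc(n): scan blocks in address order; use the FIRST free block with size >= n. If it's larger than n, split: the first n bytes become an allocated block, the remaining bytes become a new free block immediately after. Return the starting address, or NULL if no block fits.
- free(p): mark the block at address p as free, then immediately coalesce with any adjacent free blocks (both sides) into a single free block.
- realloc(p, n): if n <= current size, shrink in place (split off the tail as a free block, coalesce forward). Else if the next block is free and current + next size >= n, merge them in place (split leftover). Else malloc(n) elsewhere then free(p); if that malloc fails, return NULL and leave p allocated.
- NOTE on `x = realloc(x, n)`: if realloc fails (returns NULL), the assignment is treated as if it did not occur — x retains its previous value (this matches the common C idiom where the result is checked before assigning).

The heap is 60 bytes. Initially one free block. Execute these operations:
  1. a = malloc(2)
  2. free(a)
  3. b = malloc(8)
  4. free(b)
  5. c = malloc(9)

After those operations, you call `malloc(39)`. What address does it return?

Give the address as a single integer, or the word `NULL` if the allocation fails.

Answer: 9

Derivation:
Op 1: a = malloc(2) -> a = 0; heap: [0-1 ALLOC][2-59 FREE]
Op 2: free(a) -> (freed a); heap: [0-59 FREE]
Op 3: b = malloc(8) -> b = 0; heap: [0-7 ALLOC][8-59 FREE]
Op 4: free(b) -> (freed b); heap: [0-59 FREE]
Op 5: c = malloc(9) -> c = 0; heap: [0-8 ALLOC][9-59 FREE]
malloc(39): first-fit scan over [0-8 ALLOC][9-59 FREE] -> 9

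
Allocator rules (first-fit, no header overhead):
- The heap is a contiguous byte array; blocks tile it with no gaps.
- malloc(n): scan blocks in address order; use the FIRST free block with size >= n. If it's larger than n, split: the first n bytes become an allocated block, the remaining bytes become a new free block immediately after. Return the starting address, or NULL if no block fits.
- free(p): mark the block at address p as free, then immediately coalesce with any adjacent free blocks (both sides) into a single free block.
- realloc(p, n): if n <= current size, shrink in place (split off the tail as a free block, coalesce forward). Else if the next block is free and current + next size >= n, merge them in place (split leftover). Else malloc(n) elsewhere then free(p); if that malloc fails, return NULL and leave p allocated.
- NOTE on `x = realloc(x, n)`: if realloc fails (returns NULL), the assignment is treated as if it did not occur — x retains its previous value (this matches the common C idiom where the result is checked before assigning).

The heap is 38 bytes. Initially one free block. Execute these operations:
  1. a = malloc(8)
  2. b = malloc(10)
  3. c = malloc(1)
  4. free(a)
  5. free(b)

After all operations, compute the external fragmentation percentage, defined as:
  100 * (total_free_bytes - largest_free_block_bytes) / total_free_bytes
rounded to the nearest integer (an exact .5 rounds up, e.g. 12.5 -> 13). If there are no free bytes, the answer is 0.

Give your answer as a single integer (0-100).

Op 1: a = malloc(8) -> a = 0; heap: [0-7 ALLOC][8-37 FREE]
Op 2: b = malloc(10) -> b = 8; heap: [0-7 ALLOC][8-17 ALLOC][18-37 FREE]
Op 3: c = malloc(1) -> c = 18; heap: [0-7 ALLOC][8-17 ALLOC][18-18 ALLOC][19-37 FREE]
Op 4: free(a) -> (freed a); heap: [0-7 FREE][8-17 ALLOC][18-18 ALLOC][19-37 FREE]
Op 5: free(b) -> (freed b); heap: [0-17 FREE][18-18 ALLOC][19-37 FREE]
Free blocks: [18 19] total_free=37 largest=19 -> 100*(37-19)/37 = 1800/37 ≈ 48.649 -> rounds to 49

Answer: 49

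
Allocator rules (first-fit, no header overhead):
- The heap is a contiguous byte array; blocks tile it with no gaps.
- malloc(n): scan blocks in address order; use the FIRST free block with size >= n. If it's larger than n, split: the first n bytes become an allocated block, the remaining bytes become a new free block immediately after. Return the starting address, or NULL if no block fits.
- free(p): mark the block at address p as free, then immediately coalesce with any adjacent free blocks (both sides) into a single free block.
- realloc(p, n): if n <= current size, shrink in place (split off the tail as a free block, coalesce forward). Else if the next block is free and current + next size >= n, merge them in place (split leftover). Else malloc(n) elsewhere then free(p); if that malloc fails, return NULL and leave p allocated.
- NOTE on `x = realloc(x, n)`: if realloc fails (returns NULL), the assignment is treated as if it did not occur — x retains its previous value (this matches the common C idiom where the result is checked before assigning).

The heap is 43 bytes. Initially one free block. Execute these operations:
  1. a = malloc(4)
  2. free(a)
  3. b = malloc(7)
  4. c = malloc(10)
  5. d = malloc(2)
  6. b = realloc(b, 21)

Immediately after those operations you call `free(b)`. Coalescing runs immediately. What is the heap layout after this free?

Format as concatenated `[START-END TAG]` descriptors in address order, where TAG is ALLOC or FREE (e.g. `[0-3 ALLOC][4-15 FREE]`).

Answer: [0-6 FREE][7-16 ALLOC][17-18 ALLOC][19-42 FREE]

Derivation:
Op 1: a = malloc(4) -> a = 0; heap: [0-3 ALLOC][4-42 FREE]
Op 2: free(a) -> (freed a); heap: [0-42 FREE]
Op 3: b = malloc(7) -> b = 0; heap: [0-6 ALLOC][7-42 FREE]
Op 4: c = malloc(10) -> c = 7; heap: [0-6 ALLOC][7-16 ALLOC][17-42 FREE]
Op 5: d = malloc(2) -> d = 17; heap: [0-6 ALLOC][7-16 ALLOC][17-18 ALLOC][19-42 FREE]
Op 6: b = realloc(b, 21) -> b = 19; heap: [0-6 FREE][7-16 ALLOC][17-18 ALLOC][19-39 ALLOC][40-42 FREE]
free(b): b = 19 -> block [19-39 ALLOC]; mark free, coalesce with adjacent free neighbors -> [0-6 FREE][7-16 ALLOC][17-18 ALLOC][19-42 FREE]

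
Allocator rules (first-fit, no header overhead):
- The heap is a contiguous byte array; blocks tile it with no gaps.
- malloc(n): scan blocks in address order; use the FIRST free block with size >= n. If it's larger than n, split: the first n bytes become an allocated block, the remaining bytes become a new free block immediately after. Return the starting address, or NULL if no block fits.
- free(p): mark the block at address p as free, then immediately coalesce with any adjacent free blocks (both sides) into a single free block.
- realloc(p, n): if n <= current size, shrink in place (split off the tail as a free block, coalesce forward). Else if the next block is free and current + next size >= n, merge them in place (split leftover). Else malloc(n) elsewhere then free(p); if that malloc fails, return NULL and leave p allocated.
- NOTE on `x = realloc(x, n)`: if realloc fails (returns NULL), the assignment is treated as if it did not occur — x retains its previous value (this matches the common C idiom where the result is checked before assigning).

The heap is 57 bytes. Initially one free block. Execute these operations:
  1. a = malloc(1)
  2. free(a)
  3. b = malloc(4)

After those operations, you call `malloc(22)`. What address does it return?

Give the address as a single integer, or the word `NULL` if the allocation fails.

Answer: 4

Derivation:
Op 1: a = malloc(1) -> a = 0; heap: [0-0 ALLOC][1-56 FREE]
Op 2: free(a) -> (freed a); heap: [0-56 FREE]
Op 3: b = malloc(4) -> b = 0; heap: [0-3 ALLOC][4-56 FREE]
malloc(22): first-fit scan over [0-3 ALLOC][4-56 FREE] -> 4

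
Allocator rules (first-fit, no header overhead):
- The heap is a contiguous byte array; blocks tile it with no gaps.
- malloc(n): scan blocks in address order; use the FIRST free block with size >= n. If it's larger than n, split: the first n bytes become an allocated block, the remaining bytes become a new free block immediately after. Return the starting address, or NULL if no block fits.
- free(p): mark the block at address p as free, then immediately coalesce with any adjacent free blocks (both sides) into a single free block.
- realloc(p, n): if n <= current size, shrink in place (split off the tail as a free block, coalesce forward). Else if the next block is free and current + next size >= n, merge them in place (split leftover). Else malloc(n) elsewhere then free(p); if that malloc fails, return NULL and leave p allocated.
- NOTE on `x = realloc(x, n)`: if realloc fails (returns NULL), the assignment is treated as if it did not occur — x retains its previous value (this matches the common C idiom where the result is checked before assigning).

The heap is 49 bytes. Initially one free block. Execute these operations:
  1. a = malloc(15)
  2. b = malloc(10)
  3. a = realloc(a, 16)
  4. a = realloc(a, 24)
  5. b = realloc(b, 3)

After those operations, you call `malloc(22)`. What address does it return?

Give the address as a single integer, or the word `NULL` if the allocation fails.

Answer: NULL

Derivation:
Op 1: a = malloc(15) -> a = 0; heap: [0-14 ALLOC][15-48 FREE]
Op 2: b = malloc(10) -> b = 15; heap: [0-14 ALLOC][15-24 ALLOC][25-48 FREE]
Op 3: a = realloc(a, 16) -> a = 25; heap: [0-14 FREE][15-24 ALLOC][25-40 ALLOC][41-48 FREE]
Op 4: a = realloc(a, 24) -> a = 25; heap: [0-14 FREE][15-24 ALLOC][25-48 ALLOC]
Op 5: b = realloc(b, 3) -> b = 15; heap: [0-14 FREE][15-17 ALLOC][18-24 FREE][25-48 ALLOC]
malloc(22): first-fit scan over [0-14 FREE][15-17 ALLOC][18-24 FREE][25-48 ALLOC] -> NULL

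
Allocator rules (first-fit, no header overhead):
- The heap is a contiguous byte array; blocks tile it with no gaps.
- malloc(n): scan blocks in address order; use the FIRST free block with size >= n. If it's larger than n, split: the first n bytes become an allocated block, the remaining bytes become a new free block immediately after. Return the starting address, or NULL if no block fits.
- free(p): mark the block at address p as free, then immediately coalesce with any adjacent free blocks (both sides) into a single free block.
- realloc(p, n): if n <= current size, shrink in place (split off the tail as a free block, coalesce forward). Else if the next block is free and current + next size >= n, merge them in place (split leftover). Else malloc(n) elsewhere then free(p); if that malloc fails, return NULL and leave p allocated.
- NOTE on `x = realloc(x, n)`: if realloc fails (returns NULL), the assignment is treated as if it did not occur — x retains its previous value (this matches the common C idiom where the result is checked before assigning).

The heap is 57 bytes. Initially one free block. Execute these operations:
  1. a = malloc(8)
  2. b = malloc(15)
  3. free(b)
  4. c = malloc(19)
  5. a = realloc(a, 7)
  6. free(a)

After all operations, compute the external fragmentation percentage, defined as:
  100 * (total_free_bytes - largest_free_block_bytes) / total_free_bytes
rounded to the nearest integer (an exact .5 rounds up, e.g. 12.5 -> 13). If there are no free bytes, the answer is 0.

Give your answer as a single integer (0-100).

Answer: 21

Derivation:
Op 1: a = malloc(8) -> a = 0; heap: [0-7 ALLOC][8-56 FREE]
Op 2: b = malloc(15) -> b = 8; heap: [0-7 ALLOC][8-22 ALLOC][23-56 FREE]
Op 3: free(b) -> (freed b); heap: [0-7 ALLOC][8-56 FREE]
Op 4: c = malloc(19) -> c = 8; heap: [0-7 ALLOC][8-26 ALLOC][27-56 FREE]
Op 5: a = realloc(a, 7) -> a = 0; heap: [0-6 ALLOC][7-7 FREE][8-26 ALLOC][27-56 FREE]
Op 6: free(a) -> (freed a); heap: [0-7 FREE][8-26 ALLOC][27-56 FREE]
Free blocks: [8 30] total_free=38 largest=30 -> 100*(38-30)/38 = 800/38 ≈ 21.053 -> rounds to 21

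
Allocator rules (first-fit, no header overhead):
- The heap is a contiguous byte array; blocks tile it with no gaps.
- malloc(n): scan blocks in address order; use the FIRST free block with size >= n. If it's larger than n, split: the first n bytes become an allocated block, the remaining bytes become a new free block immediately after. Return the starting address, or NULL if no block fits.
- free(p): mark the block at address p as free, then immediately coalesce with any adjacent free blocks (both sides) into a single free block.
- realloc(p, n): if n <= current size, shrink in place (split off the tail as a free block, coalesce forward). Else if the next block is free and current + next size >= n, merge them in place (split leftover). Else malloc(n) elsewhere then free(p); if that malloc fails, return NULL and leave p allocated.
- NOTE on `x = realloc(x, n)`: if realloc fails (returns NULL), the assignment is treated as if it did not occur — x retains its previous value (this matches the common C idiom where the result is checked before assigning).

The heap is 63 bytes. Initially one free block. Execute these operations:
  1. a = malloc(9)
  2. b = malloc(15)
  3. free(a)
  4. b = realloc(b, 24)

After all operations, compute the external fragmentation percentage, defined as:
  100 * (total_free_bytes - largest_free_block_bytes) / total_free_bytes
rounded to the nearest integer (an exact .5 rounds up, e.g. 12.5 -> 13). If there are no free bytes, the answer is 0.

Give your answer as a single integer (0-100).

Answer: 23

Derivation:
Op 1: a = malloc(9) -> a = 0; heap: [0-8 ALLOC][9-62 FREE]
Op 2: b = malloc(15) -> b = 9; heap: [0-8 ALLOC][9-23 ALLOC][24-62 FREE]
Op 3: free(a) -> (freed a); heap: [0-8 FREE][9-23 ALLOC][24-62 FREE]
Op 4: b = realloc(b, 24) -> b = 9; heap: [0-8 FREE][9-32 ALLOC][33-62 FREE]
Free blocks: [9 30] total_free=39 largest=30 -> 100*(39-30)/39 = 900/39 ≈ 23.077 -> rounds to 23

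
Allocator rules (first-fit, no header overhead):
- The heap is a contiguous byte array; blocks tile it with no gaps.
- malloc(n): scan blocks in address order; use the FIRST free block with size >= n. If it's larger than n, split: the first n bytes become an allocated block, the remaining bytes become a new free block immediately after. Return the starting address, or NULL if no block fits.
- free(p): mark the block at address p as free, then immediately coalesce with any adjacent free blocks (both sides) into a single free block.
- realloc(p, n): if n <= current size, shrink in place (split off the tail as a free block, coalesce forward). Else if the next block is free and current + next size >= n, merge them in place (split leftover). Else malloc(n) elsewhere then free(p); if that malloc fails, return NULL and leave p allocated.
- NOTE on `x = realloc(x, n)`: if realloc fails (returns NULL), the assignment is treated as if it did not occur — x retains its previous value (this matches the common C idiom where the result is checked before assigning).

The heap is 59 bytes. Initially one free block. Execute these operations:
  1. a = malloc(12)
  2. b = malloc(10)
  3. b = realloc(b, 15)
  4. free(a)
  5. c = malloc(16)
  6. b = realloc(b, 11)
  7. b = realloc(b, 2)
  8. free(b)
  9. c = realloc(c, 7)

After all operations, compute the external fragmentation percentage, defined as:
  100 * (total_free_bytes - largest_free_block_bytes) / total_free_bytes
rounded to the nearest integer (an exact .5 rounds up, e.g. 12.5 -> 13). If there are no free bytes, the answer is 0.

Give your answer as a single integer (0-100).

Op 1: a = malloc(12) -> a = 0; heap: [0-11 ALLOC][12-58 FREE]
Op 2: b = malloc(10) -> b = 12; heap: [0-11 ALLOC][12-21 ALLOC][22-58 FREE]
Op 3: b = realloc(b, 15) -> b = 12; heap: [0-11 ALLOC][12-26 ALLOC][27-58 FREE]
Op 4: free(a) -> (freed a); heap: [0-11 FREE][12-26 ALLOC][27-58 FREE]
Op 5: c = malloc(16) -> c = 27; heap: [0-11 FREE][12-26 ALLOC][27-42 ALLOC][43-58 FREE]
Op 6: b = realloc(b, 11) -> b = 12; heap: [0-11 FREE][12-22 ALLOC][23-26 FREE][27-42 ALLOC][43-58 FREE]
Op 7: b = realloc(b, 2) -> b = 12; heap: [0-11 FREE][12-13 ALLOC][14-26 FREE][27-42 ALLOC][43-58 FREE]
Op 8: free(b) -> (freed b); heap: [0-26 FREE][27-42 ALLOC][43-58 FREE]
Op 9: c = realloc(c, 7) -> c = 27; heap: [0-26 FREE][27-33 ALLOC][34-58 FREE]
Free blocks: [27 25] total_free=52 largest=27 -> 100*(52-27)/52 = 2500/52 ≈ 48.077 -> rounds to 48

Answer: 48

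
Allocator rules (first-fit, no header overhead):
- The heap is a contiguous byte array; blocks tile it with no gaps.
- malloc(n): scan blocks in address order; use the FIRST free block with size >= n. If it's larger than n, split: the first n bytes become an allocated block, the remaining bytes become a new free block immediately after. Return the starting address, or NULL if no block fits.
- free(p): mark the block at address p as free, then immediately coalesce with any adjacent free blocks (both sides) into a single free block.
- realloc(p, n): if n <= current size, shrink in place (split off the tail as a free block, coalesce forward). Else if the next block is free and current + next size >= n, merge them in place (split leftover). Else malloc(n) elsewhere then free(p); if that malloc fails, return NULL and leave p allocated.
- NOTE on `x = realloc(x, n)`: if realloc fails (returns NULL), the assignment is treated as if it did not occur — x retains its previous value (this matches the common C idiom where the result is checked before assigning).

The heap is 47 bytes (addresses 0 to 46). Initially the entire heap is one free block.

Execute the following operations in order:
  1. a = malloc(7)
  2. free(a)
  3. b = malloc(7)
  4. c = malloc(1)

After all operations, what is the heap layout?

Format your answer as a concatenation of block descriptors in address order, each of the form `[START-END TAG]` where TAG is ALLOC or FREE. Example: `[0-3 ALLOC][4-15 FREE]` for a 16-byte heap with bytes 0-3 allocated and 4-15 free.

Op 1: a = malloc(7) -> a = 0; heap: [0-6 ALLOC][7-46 FREE]
Op 2: free(a) -> (freed a); heap: [0-46 FREE]
Op 3: b = malloc(7) -> b = 0; heap: [0-6 ALLOC][7-46 FREE]
Op 4: c = malloc(1) -> c = 7; heap: [0-6 ALLOC][7-7 ALLOC][8-46 FREE]

Answer: [0-6 ALLOC][7-7 ALLOC][8-46 FREE]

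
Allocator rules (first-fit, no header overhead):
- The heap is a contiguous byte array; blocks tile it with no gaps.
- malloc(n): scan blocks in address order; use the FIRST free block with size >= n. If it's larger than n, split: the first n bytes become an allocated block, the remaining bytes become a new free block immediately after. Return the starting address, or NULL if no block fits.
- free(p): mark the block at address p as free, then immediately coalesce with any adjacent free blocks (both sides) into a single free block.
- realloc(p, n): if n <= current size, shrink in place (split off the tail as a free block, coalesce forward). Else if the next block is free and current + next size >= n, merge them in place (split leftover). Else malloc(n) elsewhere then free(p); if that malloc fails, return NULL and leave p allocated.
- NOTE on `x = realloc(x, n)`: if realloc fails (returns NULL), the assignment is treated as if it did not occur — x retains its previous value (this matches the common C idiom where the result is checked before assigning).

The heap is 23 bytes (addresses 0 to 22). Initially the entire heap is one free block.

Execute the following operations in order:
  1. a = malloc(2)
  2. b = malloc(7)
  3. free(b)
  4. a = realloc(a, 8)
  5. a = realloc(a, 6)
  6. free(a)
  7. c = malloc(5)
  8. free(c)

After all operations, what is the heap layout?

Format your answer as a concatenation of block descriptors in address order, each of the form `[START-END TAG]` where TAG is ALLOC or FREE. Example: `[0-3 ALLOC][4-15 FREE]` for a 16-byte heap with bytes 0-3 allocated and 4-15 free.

Op 1: a = malloc(2) -> a = 0; heap: [0-1 ALLOC][2-22 FREE]
Op 2: b = malloc(7) -> b = 2; heap: [0-1 ALLOC][2-8 ALLOC][9-22 FREE]
Op 3: free(b) -> (freed b); heap: [0-1 ALLOC][2-22 FREE]
Op 4: a = realloc(a, 8) -> a = 0; heap: [0-7 ALLOC][8-22 FREE]
Op 5: a = realloc(a, 6) -> a = 0; heap: [0-5 ALLOC][6-22 FREE]
Op 6: free(a) -> (freed a); heap: [0-22 FREE]
Op 7: c = malloc(5) -> c = 0; heap: [0-4 ALLOC][5-22 FREE]
Op 8: free(c) -> (freed c); heap: [0-22 FREE]

Answer: [0-22 FREE]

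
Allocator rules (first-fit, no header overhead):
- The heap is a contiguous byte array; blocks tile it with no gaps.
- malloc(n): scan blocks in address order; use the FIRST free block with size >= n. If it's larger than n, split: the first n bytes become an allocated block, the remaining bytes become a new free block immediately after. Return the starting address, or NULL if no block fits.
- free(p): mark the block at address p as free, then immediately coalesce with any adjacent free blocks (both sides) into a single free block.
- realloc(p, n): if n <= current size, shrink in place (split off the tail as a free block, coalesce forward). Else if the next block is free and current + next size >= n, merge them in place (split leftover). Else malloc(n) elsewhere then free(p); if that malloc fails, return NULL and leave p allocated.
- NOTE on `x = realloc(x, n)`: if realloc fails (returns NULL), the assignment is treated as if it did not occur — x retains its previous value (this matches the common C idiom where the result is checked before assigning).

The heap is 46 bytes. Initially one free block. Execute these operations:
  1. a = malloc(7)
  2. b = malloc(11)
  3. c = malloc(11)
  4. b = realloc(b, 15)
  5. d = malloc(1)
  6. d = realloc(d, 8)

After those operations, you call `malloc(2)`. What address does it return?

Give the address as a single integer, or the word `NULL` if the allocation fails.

Answer: 15

Derivation:
Op 1: a = malloc(7) -> a = 0; heap: [0-6 ALLOC][7-45 FREE]
Op 2: b = malloc(11) -> b = 7; heap: [0-6 ALLOC][7-17 ALLOC][18-45 FREE]
Op 3: c = malloc(11) -> c = 18; heap: [0-6 ALLOC][7-17 ALLOC][18-28 ALLOC][29-45 FREE]
Op 4: b = realloc(b, 15) -> b = 29; heap: [0-6 ALLOC][7-17 FREE][18-28 ALLOC][29-43 ALLOC][44-45 FREE]
Op 5: d = malloc(1) -> d = 7; heap: [0-6 ALLOC][7-7 ALLOC][8-17 FREE][18-28 ALLOC][29-43 ALLOC][44-45 FREE]
Op 6: d = realloc(d, 8) -> d = 7; heap: [0-6 ALLOC][7-14 ALLOC][15-17 FREE][18-28 ALLOC][29-43 ALLOC][44-45 FREE]
malloc(2): first-fit scan over [0-6 ALLOC][7-14 ALLOC][15-17 FREE][18-28 ALLOC][29-43 ALLOC][44-45 FREE] -> 15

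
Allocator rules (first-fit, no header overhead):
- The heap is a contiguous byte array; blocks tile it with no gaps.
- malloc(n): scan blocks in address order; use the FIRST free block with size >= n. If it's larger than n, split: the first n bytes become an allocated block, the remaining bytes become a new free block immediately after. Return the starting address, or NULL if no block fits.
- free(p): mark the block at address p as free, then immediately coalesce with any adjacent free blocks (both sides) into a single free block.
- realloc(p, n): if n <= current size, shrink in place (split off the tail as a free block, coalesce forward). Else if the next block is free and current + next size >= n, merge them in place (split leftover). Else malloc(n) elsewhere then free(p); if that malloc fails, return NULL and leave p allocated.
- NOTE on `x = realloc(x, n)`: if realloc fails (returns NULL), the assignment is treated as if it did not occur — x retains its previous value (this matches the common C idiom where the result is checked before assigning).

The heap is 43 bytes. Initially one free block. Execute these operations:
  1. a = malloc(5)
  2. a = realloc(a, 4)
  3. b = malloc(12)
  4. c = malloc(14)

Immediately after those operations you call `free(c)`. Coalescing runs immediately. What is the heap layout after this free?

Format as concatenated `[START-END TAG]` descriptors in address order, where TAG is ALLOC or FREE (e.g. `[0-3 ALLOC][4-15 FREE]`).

Answer: [0-3 ALLOC][4-15 ALLOC][16-42 FREE]

Derivation:
Op 1: a = malloc(5) -> a = 0; heap: [0-4 ALLOC][5-42 FREE]
Op 2: a = realloc(a, 4) -> a = 0; heap: [0-3 ALLOC][4-42 FREE]
Op 3: b = malloc(12) -> b = 4; heap: [0-3 ALLOC][4-15 ALLOC][16-42 FREE]
Op 4: c = malloc(14) -> c = 16; heap: [0-3 ALLOC][4-15 ALLOC][16-29 ALLOC][30-42 FREE]
free(c): c = 16 -> block [16-29 ALLOC]; mark free, coalesce with adjacent free neighbors -> [0-3 ALLOC][4-15 ALLOC][16-42 FREE]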